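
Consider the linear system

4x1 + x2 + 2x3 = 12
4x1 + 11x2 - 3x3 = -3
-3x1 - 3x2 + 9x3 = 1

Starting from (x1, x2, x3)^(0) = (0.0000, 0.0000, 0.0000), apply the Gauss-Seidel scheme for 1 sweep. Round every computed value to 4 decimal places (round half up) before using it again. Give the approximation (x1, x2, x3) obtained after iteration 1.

(3.0000, -1.3636, 0.6566)

Iteration 1:
  x1 = (12 - (1)·0.0000 - (2)·0.0000) / (4) = 3.0000
  x2 = (-3 - (4)·3.0000 - (-3)·0.0000) / (11) = -1.3636
  x3 = (1 - (-3)·3.0000 - (-3)·-1.3636) / (9) = 0.6566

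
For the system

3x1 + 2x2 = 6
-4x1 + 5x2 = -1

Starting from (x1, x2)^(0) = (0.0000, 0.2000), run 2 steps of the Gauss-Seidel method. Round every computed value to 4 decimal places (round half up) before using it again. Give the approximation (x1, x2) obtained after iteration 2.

(1.1377, 0.7102)

Iteration 1:
  x1 = (6 - (2)·0.2000) / (3) = 1.8667
  x2 = (-1 - (-4)·1.8667) / (5) = 1.2934
Iteration 2:
  x1 = (6 - (2)·1.2934) / (3) = 1.1377
  x2 = (-1 - (-4)·1.1377) / (5) = 0.7102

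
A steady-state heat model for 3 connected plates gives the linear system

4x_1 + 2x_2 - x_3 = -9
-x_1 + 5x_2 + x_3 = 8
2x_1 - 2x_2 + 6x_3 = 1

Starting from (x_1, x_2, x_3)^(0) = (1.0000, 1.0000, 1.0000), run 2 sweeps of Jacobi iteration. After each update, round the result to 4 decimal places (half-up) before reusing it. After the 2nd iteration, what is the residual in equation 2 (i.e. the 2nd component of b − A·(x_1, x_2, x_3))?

-1.8751

Iteration 1:
  x_1 = (-9 - (2)·1.0000 - (-1)·1.0000) / (4) = -2.5000
  x_2 = (8 - (-1)·1.0000 - (1)·1.0000) / (5) = 1.6000
  x_3 = (1 - (2)·1.0000 - (-2)·1.0000) / (6) = 0.1667
Iteration 2:
  x_1 = (-9 - (2)·1.6000 - (-1)·0.1667) / (4) = -3.0083
  x_2 = (8 - (-1)·-2.5000 - (1)·0.1667) / (5) = 1.0667
  x_3 = (1 - (2)·-2.5000 - (-2)·1.6000) / (6) = 1.5333
Residual b − A·x = (2.4331, -1.8751, -0.0498)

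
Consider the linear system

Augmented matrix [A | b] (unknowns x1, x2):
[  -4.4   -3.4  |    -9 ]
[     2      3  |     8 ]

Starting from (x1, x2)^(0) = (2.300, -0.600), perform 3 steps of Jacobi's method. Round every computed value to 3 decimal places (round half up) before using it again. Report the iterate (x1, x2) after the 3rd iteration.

Iteration 1:
  x1 = (-9 - (-3.4)·-0.600) / (-4.4) = 2.509
  x2 = (8 - (2)·2.300) / (3) = 1.133
Iteration 2:
  x1 = (-9 - (-3.4)·1.133) / (-4.4) = 1.170
  x2 = (8 - (2)·2.509) / (3) = 0.994
Iteration 3:
  x1 = (-9 - (-3.4)·0.994) / (-4.4) = 1.277
  x2 = (8 - (2)·1.170) / (3) = 1.887

(1.277, 1.887)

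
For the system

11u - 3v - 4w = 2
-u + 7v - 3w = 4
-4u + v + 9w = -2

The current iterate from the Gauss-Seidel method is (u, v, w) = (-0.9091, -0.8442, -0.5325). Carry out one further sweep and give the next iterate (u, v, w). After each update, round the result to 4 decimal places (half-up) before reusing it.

One sweep:
  u = (2 - (-3)·-0.8442 - (-4)·-0.5325) / (11) = -0.2421
  v = (4 - (-1)·-0.2421 - (-3)·-0.5325) / (7) = 0.3086
  w = (-2 - (-4)·-0.2421 - (1)·0.3086) / (9) = -0.3641

(-0.2421, 0.3086, -0.3641)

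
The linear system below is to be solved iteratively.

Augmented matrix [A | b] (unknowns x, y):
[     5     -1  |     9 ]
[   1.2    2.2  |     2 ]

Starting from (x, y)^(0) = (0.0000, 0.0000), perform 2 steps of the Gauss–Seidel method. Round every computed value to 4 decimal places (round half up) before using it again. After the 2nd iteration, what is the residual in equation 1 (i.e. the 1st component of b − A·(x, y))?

0.0077

Iteration 1:
  x = (9 - (-1)·0.0000) / (5) = 1.8000
  y = (2 - (1.2)·1.8000) / (2.2) = -0.0727
Iteration 2:
  x = (9 - (-1)·-0.0727) / (5) = 1.7855
  y = (2 - (1.2)·1.7855) / (2.2) = -0.0648
Residual b − A·x = (0.0077, 0.0000)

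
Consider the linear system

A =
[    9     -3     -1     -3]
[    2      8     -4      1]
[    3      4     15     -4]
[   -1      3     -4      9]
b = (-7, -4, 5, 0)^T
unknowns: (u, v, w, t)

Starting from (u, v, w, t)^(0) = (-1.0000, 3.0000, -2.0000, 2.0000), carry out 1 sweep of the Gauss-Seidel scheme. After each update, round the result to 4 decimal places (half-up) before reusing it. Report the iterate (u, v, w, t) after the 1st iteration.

Iteration 1:
  u = (-7 - (-3)·3.0000 - (-1)·-2.0000 - (-3)·2.0000) / (9) = 0.6667
  v = (-4 - (2)·0.6667 - (-4)·-2.0000 - (1)·2.0000) / (8) = -1.9167
  w = (5 - (3)·0.6667 - (4)·-1.9167 - (-4)·2.0000) / (15) = 1.2444
  t = (0 - (-1)·0.6667 - (3)·-1.9167 - (-4)·1.2444) / (9) = 1.2660

(0.6667, -1.9167, 1.2444, 1.2660)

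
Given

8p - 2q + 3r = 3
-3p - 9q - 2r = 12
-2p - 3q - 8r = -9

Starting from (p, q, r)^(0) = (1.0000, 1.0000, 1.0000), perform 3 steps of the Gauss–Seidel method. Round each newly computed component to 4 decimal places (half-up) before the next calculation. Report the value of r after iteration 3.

Iteration 1:
  p = (3 - (-2)·1.0000 - (3)·1.0000) / (8) = 0.2500
  q = (12 - (-3)·0.2500 - (-2)·1.0000) / (-9) = -1.6389
  r = (-9 - (-2)·0.2500 - (-3)·-1.6389) / (-8) = 1.6771
Iteration 2:
  p = (3 - (-2)·-1.6389 - (3)·1.6771) / (8) = -0.6636
  q = (12 - (-3)·-0.6636 - (-2)·1.6771) / (-9) = -1.4848
  r = (-9 - (-2)·-0.6636 - (-3)·-1.4848) / (-8) = 1.8477
Iteration 3:
  p = (3 - (-2)·-1.4848 - (3)·1.8477) / (8) = -0.6891
  q = (12 - (-3)·-0.6891 - (-2)·1.8477) / (-9) = -1.5142
  r = (-9 - (-2)·-0.6891 - (-3)·-1.5142) / (-8) = 1.8651

1.8651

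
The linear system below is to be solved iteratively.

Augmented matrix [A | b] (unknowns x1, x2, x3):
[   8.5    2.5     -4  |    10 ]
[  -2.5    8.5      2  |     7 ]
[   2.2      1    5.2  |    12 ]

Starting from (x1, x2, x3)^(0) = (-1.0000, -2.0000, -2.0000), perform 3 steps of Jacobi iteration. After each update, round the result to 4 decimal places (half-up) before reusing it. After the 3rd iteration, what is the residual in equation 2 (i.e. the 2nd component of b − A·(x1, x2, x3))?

-0.0624

Iteration 1:
  x1 = (10 - (2.5)·-2.0000 - (-4)·-2.0000) / (8.5) = 0.8235
  x2 = (7 - (-2.5)·-1.0000 - (2)·-2.0000) / (8.5) = 1.0000
  x3 = (12 - (2.2)·-1.0000 - (1)·-2.0000) / (5.2) = 3.1154
Iteration 2:
  x1 = (10 - (2.5)·1.0000 - (-4)·3.1154) / (8.5) = 2.3484
  x2 = (7 - (-2.5)·0.8235 - (2)·3.1154) / (8.5) = 0.3327
  x3 = (12 - (2.2)·0.8235 - (1)·1.0000) / (5.2) = 1.7670
Iteration 3:
  x1 = (10 - (2.5)·0.3327 - (-4)·1.7670) / (8.5) = 1.9101
  x2 = (7 - (-2.5)·2.3484 - (2)·1.7670) / (8.5) = 1.0985
  x3 = (12 - (2.2)·2.3484 - (1)·0.3327) / (5.2) = 1.2502
Residual b − A·x = (-3.9813, -0.0624, 0.1982)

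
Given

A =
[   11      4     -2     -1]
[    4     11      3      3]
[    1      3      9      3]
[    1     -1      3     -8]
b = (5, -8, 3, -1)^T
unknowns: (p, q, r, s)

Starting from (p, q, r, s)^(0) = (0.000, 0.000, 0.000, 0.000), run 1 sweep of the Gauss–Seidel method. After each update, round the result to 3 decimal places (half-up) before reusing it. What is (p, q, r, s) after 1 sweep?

(0.455, -0.893, 0.580, 0.511)

Iteration 1:
  p = (5 - (4)·0.000 - (-2)·0.000 - (-1)·0.000) / (11) = 0.455
  q = (-8 - (4)·0.455 - (3)·0.000 - (3)·0.000) / (11) = -0.893
  r = (3 - (1)·0.455 - (3)·-0.893 - (3)·0.000) / (9) = 0.580
  s = (-1 - (1)·0.455 - (-1)·-0.893 - (3)·0.580) / (-8) = 0.511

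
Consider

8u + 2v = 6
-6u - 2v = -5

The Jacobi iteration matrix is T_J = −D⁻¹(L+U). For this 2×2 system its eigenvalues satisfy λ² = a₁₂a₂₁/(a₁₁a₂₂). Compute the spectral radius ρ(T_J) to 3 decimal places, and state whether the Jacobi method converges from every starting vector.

a₁₂a₂₁/(a₁₁a₂₂) = (2)·(-6) / ((8)·(-2)) = 0.750000
ρ = √|0.750000| = √0.750000 = 0.866
ρ < 1, so Jacobi converges

0.866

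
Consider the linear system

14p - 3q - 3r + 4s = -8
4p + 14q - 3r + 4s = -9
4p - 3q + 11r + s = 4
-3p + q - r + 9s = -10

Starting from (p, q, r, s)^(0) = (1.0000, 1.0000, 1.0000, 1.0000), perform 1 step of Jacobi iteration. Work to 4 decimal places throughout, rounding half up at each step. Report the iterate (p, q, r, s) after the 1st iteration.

Iteration 1:
  p = (-8 - (-3)·1.0000 - (-3)·1.0000 - (4)·1.0000) / (14) = -0.4286
  q = (-9 - (4)·1.0000 - (-3)·1.0000 - (4)·1.0000) / (14) = -1.0000
  r = (4 - (4)·1.0000 - (-3)·1.0000 - (1)·1.0000) / (11) = 0.1818
  s = (-10 - (-3)·1.0000 - (1)·1.0000 - (-1)·1.0000) / (9) = -0.7778

(-0.4286, -1.0000, 0.1818, -0.7778)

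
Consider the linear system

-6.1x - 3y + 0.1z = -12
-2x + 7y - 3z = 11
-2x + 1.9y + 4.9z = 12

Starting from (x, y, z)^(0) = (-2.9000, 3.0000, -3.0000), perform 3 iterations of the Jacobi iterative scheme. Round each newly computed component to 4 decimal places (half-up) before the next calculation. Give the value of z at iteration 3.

Iteration 1:
  x = (-12 - (-3)·3.0000 - (0.1)·-3.0000) / (-6.1) = 0.4426
  y = (11 - (-2)·-2.9000 - (-3)·-3.0000) / (7) = -0.5429
  z = (12 - (-2)·-2.9000 - (1.9)·3.0000) / (4.9) = 0.1020
Iteration 2:
  x = (-12 - (-3)·-0.5429 - (0.1)·0.1020) / (-6.1) = 2.2359
  y = (11 - (-2)·0.4426 - (-3)·0.1020) / (7) = 1.7416
  z = (12 - (-2)·0.4426 - (1.9)·-0.5429) / (4.9) = 2.8401
Iteration 3:
  x = (-12 - (-3)·1.7416 - (0.1)·2.8401) / (-6.1) = 1.1572
  y = (11 - (-2)·2.2359 - (-3)·2.8401) / (7) = 3.4274
  z = (12 - (-2)·2.2359 - (1.9)·1.7416) / (4.9) = 2.6863

2.6863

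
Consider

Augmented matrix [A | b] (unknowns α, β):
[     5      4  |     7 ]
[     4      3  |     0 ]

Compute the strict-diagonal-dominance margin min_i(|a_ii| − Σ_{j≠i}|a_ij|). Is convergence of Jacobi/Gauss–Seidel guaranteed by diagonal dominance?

row 1: |5| − (4) = 1
row 2: |3| − (4) = -1
minimum over rows = -1 → not strictly diagonally dominant

-1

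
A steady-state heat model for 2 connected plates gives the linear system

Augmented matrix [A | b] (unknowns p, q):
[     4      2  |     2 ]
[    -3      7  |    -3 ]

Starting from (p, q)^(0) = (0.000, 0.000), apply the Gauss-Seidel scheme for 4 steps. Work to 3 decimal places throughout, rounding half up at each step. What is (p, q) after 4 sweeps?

Iteration 1:
  p = (2 - (2)·0.000) / (4) = 0.500
  q = (-3 - (-3)·0.500) / (7) = -0.214
Iteration 2:
  p = (2 - (2)·-0.214) / (4) = 0.607
  q = (-3 - (-3)·0.607) / (7) = -0.168
Iteration 3:
  p = (2 - (2)·-0.168) / (4) = 0.584
  q = (-3 - (-3)·0.584) / (7) = -0.178
Iteration 4:
  p = (2 - (2)·-0.178) / (4) = 0.589
  q = (-3 - (-3)·0.589) / (7) = -0.176

(0.589, -0.176)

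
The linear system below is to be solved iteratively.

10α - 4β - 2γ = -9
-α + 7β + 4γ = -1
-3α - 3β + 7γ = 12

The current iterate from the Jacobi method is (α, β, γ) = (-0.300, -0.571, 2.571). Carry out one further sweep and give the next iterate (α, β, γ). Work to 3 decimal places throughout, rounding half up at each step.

One sweep:
  α = (-9 - (-4)·-0.571 - (-2)·2.571) / (10) = -0.614
  β = (-1 - (-1)·-0.300 - (4)·2.571) / (7) = -1.655
  γ = (12 - (-3)·-0.300 - (-3)·-0.571) / (7) = 1.341

(-0.614, -1.655, 1.341)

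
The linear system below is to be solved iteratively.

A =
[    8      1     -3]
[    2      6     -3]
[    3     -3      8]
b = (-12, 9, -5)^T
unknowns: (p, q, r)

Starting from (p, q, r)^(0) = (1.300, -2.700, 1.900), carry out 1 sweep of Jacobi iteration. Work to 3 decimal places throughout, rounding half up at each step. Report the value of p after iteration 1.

Iteration 1:
  p = (-12 - (1)·-2.700 - (-3)·1.900) / (8) = -0.450
  q = (9 - (2)·1.300 - (-3)·1.900) / (6) = 2.017
  r = (-5 - (3)·1.300 - (-3)·-2.700) / (8) = -2.125

-0.450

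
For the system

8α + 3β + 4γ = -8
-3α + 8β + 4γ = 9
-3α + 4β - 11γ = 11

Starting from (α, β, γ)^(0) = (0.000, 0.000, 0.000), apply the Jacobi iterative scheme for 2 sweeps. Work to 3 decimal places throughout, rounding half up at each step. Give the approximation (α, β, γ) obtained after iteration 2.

Iteration 1:
  α = (-8 - (3)·0.000 - (4)·0.000) / (8) = -1.000
  β = (9 - (-3)·0.000 - (4)·0.000) / (8) = 1.125
  γ = (11 - (-3)·0.000 - (4)·0.000) / (-11) = -1.000
Iteration 2:
  α = (-8 - (3)·1.125 - (4)·-1.000) / (8) = -0.922
  β = (9 - (-3)·-1.000 - (4)·-1.000) / (8) = 1.250
  γ = (11 - (-3)·-1.000 - (4)·1.125) / (-11) = -0.318

(-0.922, 1.250, -0.318)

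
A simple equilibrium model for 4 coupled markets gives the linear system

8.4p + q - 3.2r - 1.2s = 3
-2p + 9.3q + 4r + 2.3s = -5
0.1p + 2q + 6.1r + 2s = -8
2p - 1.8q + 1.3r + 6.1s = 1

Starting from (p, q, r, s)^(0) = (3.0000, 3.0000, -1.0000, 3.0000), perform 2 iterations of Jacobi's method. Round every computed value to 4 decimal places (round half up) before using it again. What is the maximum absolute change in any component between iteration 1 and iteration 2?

Iteration 1:
  p = (3 - (1)·3.0000 - (-3.2)·-1.0000 - (-1.2)·3.0000) / (8.4) = 0.0476
  q = (-5 - (-2)·3.0000 - (4)·-1.0000 - (2.3)·3.0000) / (9.3) = -0.2043
  r = (-8 - (0.1)·3.0000 - (2)·3.0000 - (2)·3.0000) / (6.1) = -3.3279
  s = (1 - (2)·3.0000 - (-1.8)·3.0000 - (1.3)·-1.0000) / (6.1) = 0.2787
Iteration 2:
  p = (3 - (1)·-0.2043 - (-3.2)·-3.3279 - (-1.2)·0.2787) / (8.4) = -0.8465
  q = (-5 - (-2)·0.0476 - (4)·-3.3279 - (2.3)·0.2787) / (9.3) = 0.8350
  r = (-8 - (0.1)·0.0476 - (2)·-0.2043 - (2)·0.2787) / (6.1) = -1.3366
  s = (1 - (2)·0.0476 - (-1.8)·-0.2043 - (1.3)·-3.3279) / (6.1) = 0.7973
Change: (-0.8941, 1.0393, 1.9913, 0.5186) → max |·| = 1.9913

1.9913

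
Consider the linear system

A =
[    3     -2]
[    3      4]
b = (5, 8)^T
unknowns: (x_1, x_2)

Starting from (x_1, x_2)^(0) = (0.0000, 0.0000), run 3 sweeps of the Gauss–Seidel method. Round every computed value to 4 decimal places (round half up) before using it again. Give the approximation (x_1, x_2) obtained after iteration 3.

Iteration 1:
  x_1 = (5 - (-2)·0.0000) / (3) = 1.6667
  x_2 = (8 - (3)·1.6667) / (4) = 0.7500
Iteration 2:
  x_1 = (5 - (-2)·0.7500) / (3) = 2.1667
  x_2 = (8 - (3)·2.1667) / (4) = 0.3750
Iteration 3:
  x_1 = (5 - (-2)·0.3750) / (3) = 1.9167
  x_2 = (8 - (3)·1.9167) / (4) = 0.5625

(1.9167, 0.5625)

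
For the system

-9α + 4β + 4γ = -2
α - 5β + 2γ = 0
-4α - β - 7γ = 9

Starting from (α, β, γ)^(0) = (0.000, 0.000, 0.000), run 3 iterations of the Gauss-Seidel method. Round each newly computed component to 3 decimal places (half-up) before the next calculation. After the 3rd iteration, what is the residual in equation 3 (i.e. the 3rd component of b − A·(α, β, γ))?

Iteration 1:
  α = (-2 - (4)·0.000 - (4)·0.000) / (-9) = 0.222
  β = (0 - (1)·0.222 - (2)·0.000) / (-5) = 0.044
  γ = (9 - (-4)·0.222 - (-1)·0.044) / (-7) = -1.419
Iteration 2:
  α = (-2 - (4)·0.044 - (4)·-1.419) / (-9) = -0.389
  β = (0 - (1)·-0.389 - (2)·-1.419) / (-5) = -0.645
  γ = (9 - (-4)·-0.389 - (-1)·-0.645) / (-7) = -0.971
Iteration 3:
  α = (-2 - (4)·-0.645 - (4)·-0.971) / (-9) = -0.496
  β = (0 - (1)·-0.496 - (2)·-0.971) / (-5) = -0.488
  γ = (9 - (-4)·-0.496 - (-1)·-0.488) / (-7) = -0.933
Residual b − A·x = (-0.780, -0.078, -0.003)

-0.003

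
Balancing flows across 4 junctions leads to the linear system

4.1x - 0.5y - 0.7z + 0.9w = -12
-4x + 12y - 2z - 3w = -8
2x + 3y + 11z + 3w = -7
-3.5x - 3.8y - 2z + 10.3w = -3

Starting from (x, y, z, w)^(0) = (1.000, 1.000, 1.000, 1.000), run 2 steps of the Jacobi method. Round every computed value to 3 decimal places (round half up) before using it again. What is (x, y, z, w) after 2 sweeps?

Iteration 1:
  x = (-12 - (-0.5)·1.000 - (-0.7)·1.000 - (0.9)·1.000) / (4.1) = -2.854
  y = (-8 - (-4)·1.000 - (-2)·1.000 - (-3)·1.000) / (12) = 0.083
  z = (-7 - (2)·1.000 - (3)·1.000 - (3)·1.000) / (11) = -1.364
  w = (-3 - (-3.5)·1.000 - (-3.8)·1.000 - (-2)·1.000) / (10.3) = 0.612
Iteration 2:
  x = (-12 - (-0.5)·0.083 - (-0.7)·-1.364 - (0.9)·0.612) / (4.1) = -3.284
  y = (-8 - (-4)·-2.854 - (-2)·-1.364 - (-3)·0.612) / (12) = -1.692
  z = (-7 - (2)·-2.854 - (3)·0.083 - (3)·0.612) / (11) = -0.307
  w = (-3 - (-3.5)·-2.854 - (-3.8)·0.083 - (-2)·-1.364) / (10.3) = -1.495

(-3.284, -1.692, -0.307, -1.495)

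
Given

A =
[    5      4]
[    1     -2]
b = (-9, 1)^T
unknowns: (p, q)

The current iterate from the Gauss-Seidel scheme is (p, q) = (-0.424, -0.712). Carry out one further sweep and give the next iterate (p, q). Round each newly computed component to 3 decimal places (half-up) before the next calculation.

(-1.230, -1.115)

One sweep:
  p = (-9 - (4)·-0.712) / (5) = -1.230
  q = (1 - (1)·-1.230) / (-2) = -1.115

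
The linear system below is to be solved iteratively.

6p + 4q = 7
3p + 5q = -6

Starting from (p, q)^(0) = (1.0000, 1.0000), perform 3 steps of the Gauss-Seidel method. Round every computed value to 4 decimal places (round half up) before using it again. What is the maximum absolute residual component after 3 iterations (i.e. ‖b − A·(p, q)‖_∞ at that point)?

Iteration 1:
  p = (7 - (4)·1.0000) / (6) = 0.5000
  q = (-6 - (3)·0.5000) / (5) = -1.5000
Iteration 2:
  p = (7 - (4)·-1.5000) / (6) = 2.1667
  q = (-6 - (3)·2.1667) / (5) = -2.5000
Iteration 3:
  p = (7 - (4)·-2.5000) / (6) = 2.8333
  q = (-6 - (3)·2.8333) / (5) = -2.9000
Residual b − A·x = (1.6002, 0.0001); ∞-norm = 1.6002

1.6002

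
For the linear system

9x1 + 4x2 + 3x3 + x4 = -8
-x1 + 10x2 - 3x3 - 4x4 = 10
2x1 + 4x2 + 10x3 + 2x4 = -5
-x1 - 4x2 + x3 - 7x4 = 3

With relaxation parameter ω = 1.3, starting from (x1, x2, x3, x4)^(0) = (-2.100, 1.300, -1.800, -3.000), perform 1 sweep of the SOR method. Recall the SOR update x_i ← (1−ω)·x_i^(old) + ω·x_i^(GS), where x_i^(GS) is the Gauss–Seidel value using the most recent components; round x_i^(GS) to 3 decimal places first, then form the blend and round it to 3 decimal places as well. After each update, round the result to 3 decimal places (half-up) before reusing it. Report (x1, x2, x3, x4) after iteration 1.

Iteration 1:
  x1: GS value = (-8 - (4)·1.300 - (3)·-1.800 - (1)·-3.000) / (9) = -0.533;  x1 ← (1−ω)·-2.100 + ω·-0.533 = -0.063
  x2: GS value = (10 - (-1)·-0.063 - (-3)·-1.800 - (-4)·-3.000) / (10) = -0.746;  x2 ← (1−ω)·1.300 + ω·-0.746 = -1.360
  x3: GS value = (-5 - (2)·-0.063 - (4)·-1.360 - (2)·-3.000) / (10) = 0.657;  x3 ← (1−ω)·-1.800 + ω·0.657 = 1.394
  x4: GS value = (3 - (-1)·-0.063 - (-4)·-1.360 - (1)·1.394) / (-7) = 0.557;  x4 ← (1−ω)·-3.000 + ω·0.557 = 1.624

(-0.063, -1.360, 1.394, 1.624)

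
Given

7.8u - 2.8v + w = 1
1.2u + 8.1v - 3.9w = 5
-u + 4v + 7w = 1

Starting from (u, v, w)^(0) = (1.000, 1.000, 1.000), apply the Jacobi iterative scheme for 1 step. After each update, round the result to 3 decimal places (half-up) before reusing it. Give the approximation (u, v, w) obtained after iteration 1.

Iteration 1:
  u = (1 - (-2.8)·1.000 - (1)·1.000) / (7.8) = 0.359
  v = (5 - (1.2)·1.000 - (-3.9)·1.000) / (8.1) = 0.951
  w = (1 - (-1)·1.000 - (4)·1.000) / (7) = -0.286

(0.359, 0.951, -0.286)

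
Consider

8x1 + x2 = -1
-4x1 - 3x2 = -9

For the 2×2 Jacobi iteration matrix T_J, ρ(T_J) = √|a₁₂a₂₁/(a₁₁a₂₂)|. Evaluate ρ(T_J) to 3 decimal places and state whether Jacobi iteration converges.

a₁₂a₂₁/(a₁₁a₂₂) = (1)·(-4) / ((8)·(-3)) = 0.166667
ρ = √|0.166667| = √0.166667 = 0.408
ρ < 1, so Jacobi converges

0.408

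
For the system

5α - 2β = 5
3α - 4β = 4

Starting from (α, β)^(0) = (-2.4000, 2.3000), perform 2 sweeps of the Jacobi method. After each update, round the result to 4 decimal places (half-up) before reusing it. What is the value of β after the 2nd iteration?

Iteration 1:
  α = (5 - (-2)·2.3000) / (5) = 1.9200
  β = (4 - (3)·-2.4000) / (-4) = -2.8000
Iteration 2:
  α = (5 - (-2)·-2.8000) / (5) = -0.1200
  β = (4 - (3)·1.9200) / (-4) = 0.4400

0.4400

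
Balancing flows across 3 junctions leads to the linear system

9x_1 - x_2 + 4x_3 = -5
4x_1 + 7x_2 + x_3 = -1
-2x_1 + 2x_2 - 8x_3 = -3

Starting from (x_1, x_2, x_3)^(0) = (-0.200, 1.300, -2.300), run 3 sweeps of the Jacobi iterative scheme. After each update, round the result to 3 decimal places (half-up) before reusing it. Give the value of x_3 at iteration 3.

Iteration 1:
  x_1 = (-5 - (-1)·1.300 - (4)·-2.300) / (9) = 0.611
  x_2 = (-1 - (4)·-0.200 - (1)·-2.300) / (7) = 0.300
  x_3 = (-3 - (-2)·-0.200 - (2)·1.300) / (-8) = 0.750
Iteration 2:
  x_1 = (-5 - (-1)·0.300 - (4)·0.750) / (9) = -0.856
  x_2 = (-1 - (4)·0.611 - (1)·0.750) / (7) = -0.599
  x_3 = (-3 - (-2)·0.611 - (2)·0.300) / (-8) = 0.297
Iteration 3:
  x_1 = (-5 - (-1)·-0.599 - (4)·0.297) / (9) = -0.754
  x_2 = (-1 - (4)·-0.856 - (1)·0.297) / (7) = 0.304
  x_3 = (-3 - (-2)·-0.856 - (2)·-0.599) / (-8) = 0.439

0.439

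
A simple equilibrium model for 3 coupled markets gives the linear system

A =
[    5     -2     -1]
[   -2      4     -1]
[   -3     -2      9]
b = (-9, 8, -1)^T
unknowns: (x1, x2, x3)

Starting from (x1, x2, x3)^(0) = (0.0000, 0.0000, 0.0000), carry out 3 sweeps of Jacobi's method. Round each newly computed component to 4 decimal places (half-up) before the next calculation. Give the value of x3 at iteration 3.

-0.2136

Iteration 1:
  x1 = (-9 - (-2)·0.0000 - (-1)·0.0000) / (5) = -1.8000
  x2 = (8 - (-2)·0.0000 - (-1)·0.0000) / (4) = 2.0000
  x3 = (-1 - (-3)·0.0000 - (-2)·0.0000) / (9) = -0.1111
Iteration 2:
  x1 = (-9 - (-2)·2.0000 - (-1)·-0.1111) / (5) = -1.0222
  x2 = (8 - (-2)·-1.8000 - (-1)·-0.1111) / (4) = 1.0722
  x3 = (-1 - (-3)·-1.8000 - (-2)·2.0000) / (9) = -0.2667
Iteration 3:
  x1 = (-9 - (-2)·1.0722 - (-1)·-0.2667) / (5) = -1.4245
  x2 = (8 - (-2)·-1.0222 - (-1)·-0.2667) / (4) = 1.4222
  x3 = (-1 - (-3)·-1.0222 - (-2)·1.0722) / (9) = -0.2136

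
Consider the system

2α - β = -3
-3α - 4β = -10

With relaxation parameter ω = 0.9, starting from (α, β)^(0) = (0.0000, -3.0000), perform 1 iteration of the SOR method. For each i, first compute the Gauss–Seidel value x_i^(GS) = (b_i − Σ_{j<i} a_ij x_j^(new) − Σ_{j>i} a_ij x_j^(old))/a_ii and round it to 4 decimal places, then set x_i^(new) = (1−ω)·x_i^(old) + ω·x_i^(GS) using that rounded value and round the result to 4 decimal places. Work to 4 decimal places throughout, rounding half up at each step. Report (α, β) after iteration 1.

(-2.7000, 3.7725)

Iteration 1:
  α: GS value = (-3 - (-1)·-3.0000) / (2) = -3.0000;  α ← (1−ω)·0.0000 + ω·-3.0000 = -2.7000
  β: GS value = (-10 - (-3)·-2.7000) / (-4) = 4.5250;  β ← (1−ω)·-3.0000 + ω·4.5250 = 3.7725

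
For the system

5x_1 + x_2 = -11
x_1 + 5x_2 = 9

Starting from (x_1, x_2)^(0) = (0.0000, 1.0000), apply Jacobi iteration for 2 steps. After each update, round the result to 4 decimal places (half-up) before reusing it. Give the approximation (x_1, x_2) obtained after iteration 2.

(-2.5600, 2.2800)

Iteration 1:
  x_1 = (-11 - (1)·1.0000) / (5) = -2.4000
  x_2 = (9 - (1)·0.0000) / (5) = 1.8000
Iteration 2:
  x_1 = (-11 - (1)·1.8000) / (5) = -2.5600
  x_2 = (9 - (1)·-2.4000) / (5) = 2.2800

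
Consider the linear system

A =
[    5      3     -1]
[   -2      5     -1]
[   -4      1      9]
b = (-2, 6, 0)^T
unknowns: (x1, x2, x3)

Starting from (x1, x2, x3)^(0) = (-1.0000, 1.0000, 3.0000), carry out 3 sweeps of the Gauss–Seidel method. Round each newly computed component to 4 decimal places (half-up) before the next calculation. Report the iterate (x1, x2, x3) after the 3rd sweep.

(-0.8689, 0.7109, -0.4652)

Iteration 1:
  x1 = (-2 - (3)·1.0000 - (-1)·3.0000) / (5) = -0.4000
  x2 = (6 - (-2)·-0.4000 - (-1)·3.0000) / (5) = 1.6400
  x3 = (0 - (-4)·-0.4000 - (1)·1.6400) / (9) = -0.3600
Iteration 2:
  x1 = (-2 - (3)·1.6400 - (-1)·-0.3600) / (5) = -1.4560
  x2 = (6 - (-2)·-1.4560 - (-1)·-0.3600) / (5) = 0.5456
  x3 = (0 - (-4)·-1.4560 - (1)·0.5456) / (9) = -0.7077
Iteration 3:
  x1 = (-2 - (3)·0.5456 - (-1)·-0.7077) / (5) = -0.8689
  x2 = (6 - (-2)·-0.8689 - (-1)·-0.7077) / (5) = 0.7109
  x3 = (0 - (-4)·-0.8689 - (1)·0.7109) / (9) = -0.4652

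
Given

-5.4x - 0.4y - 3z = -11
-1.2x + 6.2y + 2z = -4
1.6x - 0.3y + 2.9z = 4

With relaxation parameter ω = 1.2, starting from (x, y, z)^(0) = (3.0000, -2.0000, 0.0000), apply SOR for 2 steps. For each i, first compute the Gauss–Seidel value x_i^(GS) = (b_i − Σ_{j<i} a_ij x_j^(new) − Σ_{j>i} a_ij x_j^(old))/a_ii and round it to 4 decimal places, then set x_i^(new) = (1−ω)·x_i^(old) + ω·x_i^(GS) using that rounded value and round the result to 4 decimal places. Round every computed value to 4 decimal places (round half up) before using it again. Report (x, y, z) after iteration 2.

Iteration 1:
  x: GS value = (-11 - (-0.4)·-2.0000 - (-3)·0.0000) / (-5.4) = 2.1852;  x ← (1−ω)·3.0000 + ω·2.1852 = 2.0222
  y: GS value = (-4 - (-1.2)·2.0222 - (2)·0.0000) / (6.2) = -0.2538;  y ← (1−ω)·-2.0000 + ω·-0.2538 = 0.0954
  z: GS value = (4 - (1.6)·2.0222 - (-0.3)·0.0954) / (2.9) = 0.2735;  z ← (1−ω)·0.0000 + ω·0.2735 = 0.3282
Iteration 2:
  x: GS value = (-11 - (-0.4)·0.0954 - (-3)·0.3282) / (-5.4) = 1.8476;  x ← (1−ω)·2.0222 + ω·1.8476 = 1.8127
  y: GS value = (-4 - (-1.2)·1.8127 - (2)·0.3282) / (6.2) = -0.4002;  y ← (1−ω)·0.0954 + ω·-0.4002 = -0.4993
  z: GS value = (4 - (1.6)·1.8127 - (-0.3)·-0.4993) / (2.9) = 0.3275;  z ← (1−ω)·0.3282 + ω·0.3275 = 0.3274

(1.8127, -0.4993, 0.3274)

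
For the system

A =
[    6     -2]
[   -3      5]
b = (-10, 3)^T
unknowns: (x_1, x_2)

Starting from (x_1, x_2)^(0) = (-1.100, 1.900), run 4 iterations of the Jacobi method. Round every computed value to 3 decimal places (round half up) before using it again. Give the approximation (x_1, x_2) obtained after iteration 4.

Iteration 1:
  x_1 = (-10 - (-2)·1.900) / (6) = -1.033
  x_2 = (3 - (-3)·-1.100) / (5) = -0.060
Iteration 2:
  x_1 = (-10 - (-2)·-0.060) / (6) = -1.687
  x_2 = (3 - (-3)·-1.033) / (5) = -0.020
Iteration 3:
  x_1 = (-10 - (-2)·-0.020) / (6) = -1.673
  x_2 = (3 - (-3)·-1.687) / (5) = -0.412
Iteration 4:
  x_1 = (-10 - (-2)·-0.412) / (6) = -1.804
  x_2 = (3 - (-3)·-1.673) / (5) = -0.404

(-1.804, -0.404)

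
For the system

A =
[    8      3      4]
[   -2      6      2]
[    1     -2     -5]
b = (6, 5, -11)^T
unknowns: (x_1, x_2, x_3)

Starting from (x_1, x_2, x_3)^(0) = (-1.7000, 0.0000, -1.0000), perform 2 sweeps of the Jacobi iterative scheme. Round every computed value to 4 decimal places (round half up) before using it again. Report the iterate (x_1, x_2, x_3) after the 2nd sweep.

(-0.4050, 0.6300, 2.2100)

Iteration 1:
  x_1 = (6 - (3)·0.0000 - (4)·-1.0000) / (8) = 1.2500
  x_2 = (5 - (-2)·-1.7000 - (2)·-1.0000) / (6) = 0.6000
  x_3 = (-11 - (1)·-1.7000 - (-2)·0.0000) / (-5) = 1.8600
Iteration 2:
  x_1 = (6 - (3)·0.6000 - (4)·1.8600) / (8) = -0.4050
  x_2 = (5 - (-2)·1.2500 - (2)·1.8600) / (6) = 0.6300
  x_3 = (-11 - (1)·1.2500 - (-2)·0.6000) / (-5) = 2.2100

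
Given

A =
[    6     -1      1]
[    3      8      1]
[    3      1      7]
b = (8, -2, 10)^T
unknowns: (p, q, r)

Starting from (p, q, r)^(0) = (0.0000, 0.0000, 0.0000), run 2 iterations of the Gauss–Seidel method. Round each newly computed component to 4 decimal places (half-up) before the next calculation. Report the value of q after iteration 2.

Iteration 1:
  p = (8 - (-1)·0.0000 - (1)·0.0000) / (6) = 1.3333
  q = (-2 - (3)·1.3333 - (1)·0.0000) / (8) = -0.7500
  r = (10 - (3)·1.3333 - (1)·-0.7500) / (7) = 0.9643
Iteration 2:
  p = (8 - (-1)·-0.7500 - (1)·0.9643) / (6) = 1.0476
  q = (-2 - (3)·1.0476 - (1)·0.9643) / (8) = -0.7634
  r = (10 - (3)·1.0476 - (1)·-0.7634) / (7) = 1.0887

-0.7634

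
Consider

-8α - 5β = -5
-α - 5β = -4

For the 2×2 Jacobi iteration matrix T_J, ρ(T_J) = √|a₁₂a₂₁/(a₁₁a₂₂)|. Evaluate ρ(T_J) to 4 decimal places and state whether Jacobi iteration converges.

0.3536

a₁₂a₂₁/(a₁₁a₂₂) = (-5)·(-1) / ((-8)·(-5)) = 0.125000
ρ = √|0.125000| = √0.125000 = 0.3536
ρ < 1, so Jacobi converges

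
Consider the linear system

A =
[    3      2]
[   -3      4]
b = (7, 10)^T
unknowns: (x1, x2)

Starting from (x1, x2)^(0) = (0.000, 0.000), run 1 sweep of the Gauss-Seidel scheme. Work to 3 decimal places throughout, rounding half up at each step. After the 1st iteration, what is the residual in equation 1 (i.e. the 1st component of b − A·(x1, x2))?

Iteration 1:
  x1 = (7 - (2)·0.000) / (3) = 2.333
  x2 = (10 - (-3)·2.333) / (4) = 4.250
Residual b − A·x = (-8.499, -0.001)

-8.499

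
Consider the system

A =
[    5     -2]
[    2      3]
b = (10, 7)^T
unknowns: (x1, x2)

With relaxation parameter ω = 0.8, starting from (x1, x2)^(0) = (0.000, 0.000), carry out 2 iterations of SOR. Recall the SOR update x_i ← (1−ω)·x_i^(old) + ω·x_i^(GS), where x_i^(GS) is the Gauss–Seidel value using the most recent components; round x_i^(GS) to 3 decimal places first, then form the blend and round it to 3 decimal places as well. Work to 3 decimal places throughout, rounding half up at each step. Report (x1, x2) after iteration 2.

(2.245, 0.872)

Iteration 1:
  x1: GS value = (10 - (-2)·0.000) / (5) = 2.000;  x1 ← (1−ω)·0.000 + ω·2.000 = 1.600
  x2: GS value = (7 - (2)·1.600) / (3) = 1.267;  x2 ← (1−ω)·0.000 + ω·1.267 = 1.014
Iteration 2:
  x1: GS value = (10 - (-2)·1.014) / (5) = 2.406;  x1 ← (1−ω)·1.600 + ω·2.406 = 2.245
  x2: GS value = (7 - (2)·2.245) / (3) = 0.837;  x2 ← (1−ω)·1.014 + ω·0.837 = 0.872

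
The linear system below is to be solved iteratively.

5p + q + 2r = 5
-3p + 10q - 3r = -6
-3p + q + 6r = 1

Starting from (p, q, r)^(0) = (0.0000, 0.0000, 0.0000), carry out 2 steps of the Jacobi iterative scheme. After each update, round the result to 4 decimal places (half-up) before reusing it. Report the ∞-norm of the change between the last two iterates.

Iteration 1:
  p = (5 - (1)·0.0000 - (2)·0.0000) / (5) = 1.0000
  q = (-6 - (-3)·0.0000 - (-3)·0.0000) / (10) = -0.6000
  r = (1 - (-3)·0.0000 - (1)·0.0000) / (6) = 0.1667
Iteration 2:
  p = (5 - (1)·-0.6000 - (2)·0.1667) / (5) = 1.0533
  q = (-6 - (-3)·1.0000 - (-3)·0.1667) / (10) = -0.2500
  r = (1 - (-3)·1.0000 - (1)·-0.6000) / (6) = 0.7667
Change: (0.0533, 0.3500, 0.6000) → max |·| = 0.6000

0.6000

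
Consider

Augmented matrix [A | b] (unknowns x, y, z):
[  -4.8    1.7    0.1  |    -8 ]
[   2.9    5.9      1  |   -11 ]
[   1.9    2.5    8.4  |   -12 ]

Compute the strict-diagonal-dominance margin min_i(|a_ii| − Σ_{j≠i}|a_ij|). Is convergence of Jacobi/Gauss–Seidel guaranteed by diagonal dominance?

row 1: |-4.8| − (1.7+0.1) = 3
row 2: |5.9| − (2.9+1) = 2
row 3: |8.4| − (1.9+2.5) = 4
minimum over rows = 2 → strictly diagonally dominant (convergence guaranteed)

2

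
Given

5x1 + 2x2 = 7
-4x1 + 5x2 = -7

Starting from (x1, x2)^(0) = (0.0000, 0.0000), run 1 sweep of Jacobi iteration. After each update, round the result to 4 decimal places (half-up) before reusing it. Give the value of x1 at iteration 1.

1.4000

Iteration 1:
  x1 = (7 - (2)·0.0000) / (5) = 1.4000
  x2 = (-7 - (-4)·0.0000) / (5) = -1.4000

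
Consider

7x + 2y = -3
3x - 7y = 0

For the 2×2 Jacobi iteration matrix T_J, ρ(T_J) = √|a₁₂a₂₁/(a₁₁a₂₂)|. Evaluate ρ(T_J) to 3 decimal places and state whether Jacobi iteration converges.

0.350

a₁₂a₂₁/(a₁₁a₂₂) = (2)·(3) / ((7)·(-7)) = -0.122449
ρ = √|-0.122449| = √0.122449 = 0.350
ρ < 1, so Jacobi converges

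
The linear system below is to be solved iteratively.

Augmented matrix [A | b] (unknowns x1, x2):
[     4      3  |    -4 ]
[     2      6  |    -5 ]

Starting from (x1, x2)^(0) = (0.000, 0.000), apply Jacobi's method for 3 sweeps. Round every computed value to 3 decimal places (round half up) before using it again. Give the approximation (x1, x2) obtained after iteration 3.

(-0.625, -0.708)

Iteration 1:
  x1 = (-4 - (3)·0.000) / (4) = -1.000
  x2 = (-5 - (2)·0.000) / (6) = -0.833
Iteration 2:
  x1 = (-4 - (3)·-0.833) / (4) = -0.375
  x2 = (-5 - (2)·-1.000) / (6) = -0.500
Iteration 3:
  x1 = (-4 - (3)·-0.500) / (4) = -0.625
  x2 = (-5 - (2)·-0.375) / (6) = -0.708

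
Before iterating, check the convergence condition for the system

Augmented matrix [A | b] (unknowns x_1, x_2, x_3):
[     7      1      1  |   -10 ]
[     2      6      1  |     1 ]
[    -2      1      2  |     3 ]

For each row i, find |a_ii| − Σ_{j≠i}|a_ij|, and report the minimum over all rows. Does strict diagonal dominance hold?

-1

row 1: |7| − (1+1) = 5
row 2: |6| − (2+1) = 3
row 3: |2| − (2+1) = -1
minimum over rows = -1 → not strictly diagonally dominant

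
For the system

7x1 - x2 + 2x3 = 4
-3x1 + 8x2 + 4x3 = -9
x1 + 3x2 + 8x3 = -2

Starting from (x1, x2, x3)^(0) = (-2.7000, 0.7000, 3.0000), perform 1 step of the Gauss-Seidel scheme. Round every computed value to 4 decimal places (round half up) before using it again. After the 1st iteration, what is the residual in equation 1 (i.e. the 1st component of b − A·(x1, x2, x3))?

Iteration 1:
  x1 = (4 - (-1)·0.7000 - (2)·3.0000) / (7) = -0.1857
  x2 = (-9 - (-3)·-0.1857 - (4)·3.0000) / (8) = -2.6946
  x3 = (-2 - (1)·-0.1857 - (3)·-2.6946) / (8) = 0.7837
Residual b − A·x = (1.0379, 8.8649, -0.0001)

1.0379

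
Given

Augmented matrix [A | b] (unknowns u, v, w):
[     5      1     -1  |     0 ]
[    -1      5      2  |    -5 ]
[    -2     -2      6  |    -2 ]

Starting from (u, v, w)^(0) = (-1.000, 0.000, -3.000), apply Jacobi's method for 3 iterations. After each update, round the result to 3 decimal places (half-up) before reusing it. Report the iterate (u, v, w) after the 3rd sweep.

Iteration 1:
  u = (0 - (1)·0.000 - (-1)·-3.000) / (5) = -0.600
  v = (-5 - (-1)·-1.000 - (2)·-3.000) / (5) = 0.000
  w = (-2 - (-2)·-1.000 - (-2)·0.000) / (6) = -0.667
Iteration 2:
  u = (0 - (1)·0.000 - (-1)·-0.667) / (5) = -0.133
  v = (-5 - (-1)·-0.600 - (2)·-0.667) / (5) = -0.853
  w = (-2 - (-2)·-0.600 - (-2)·0.000) / (6) = -0.533
Iteration 3:
  u = (0 - (1)·-0.853 - (-1)·-0.533) / (5) = 0.064
  v = (-5 - (-1)·-0.133 - (2)·-0.533) / (5) = -0.813
  w = (-2 - (-2)·-0.133 - (-2)·-0.853) / (6) = -0.662

(0.064, -0.813, -0.662)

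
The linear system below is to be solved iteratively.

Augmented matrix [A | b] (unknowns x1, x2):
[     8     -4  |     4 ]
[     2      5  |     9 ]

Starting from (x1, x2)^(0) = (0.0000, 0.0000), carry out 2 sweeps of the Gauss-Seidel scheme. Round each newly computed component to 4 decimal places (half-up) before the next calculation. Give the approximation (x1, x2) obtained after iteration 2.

Iteration 1:
  x1 = (4 - (-4)·0.0000) / (8) = 0.5000
  x2 = (9 - (2)·0.5000) / (5) = 1.6000
Iteration 2:
  x1 = (4 - (-4)·1.6000) / (8) = 1.3000
  x2 = (9 - (2)·1.3000) / (5) = 1.2800

(1.3000, 1.2800)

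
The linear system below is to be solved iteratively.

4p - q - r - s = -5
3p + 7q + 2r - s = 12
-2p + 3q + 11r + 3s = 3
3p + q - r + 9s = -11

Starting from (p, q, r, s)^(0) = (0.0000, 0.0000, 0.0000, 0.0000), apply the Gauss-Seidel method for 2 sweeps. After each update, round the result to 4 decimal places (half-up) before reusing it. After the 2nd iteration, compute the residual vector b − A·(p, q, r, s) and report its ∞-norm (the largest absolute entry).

Iteration 1:
  p = (-5 - (-1)·0.0000 - (-1)·0.0000 - (-1)·0.0000) / (4) = -1.2500
  q = (12 - (3)·-1.2500 - (2)·0.0000 - (-1)·0.0000) / (7) = 2.2500
  r = (3 - (-2)·-1.2500 - (3)·2.2500 - (3)·0.0000) / (11) = -0.5682
  s = (-11 - (3)·-1.2500 - (1)·2.2500 - (-1)·-0.5682) / (9) = -1.1187
Iteration 2:
  p = (-5 - (-1)·2.2500 - (-1)·-0.5682 - (-1)·-1.1187) / (4) = -1.1092
  q = (12 - (3)·-1.1092 - (2)·-0.5682 - (-1)·-1.1187) / (7) = 2.1922
  r = (3 - (-2)·-1.1092 - (3)·2.1922 - (3)·-1.1187) / (11) = -0.2217
  s = (-11 - (3)·-1.1092 - (1)·2.1922 - (-1)·-0.2217) / (9) = -1.1207
Residual b − A·x = (0.2866, -0.6951, 0.0058, 0.0000); ∞-norm = 0.6951

0.6951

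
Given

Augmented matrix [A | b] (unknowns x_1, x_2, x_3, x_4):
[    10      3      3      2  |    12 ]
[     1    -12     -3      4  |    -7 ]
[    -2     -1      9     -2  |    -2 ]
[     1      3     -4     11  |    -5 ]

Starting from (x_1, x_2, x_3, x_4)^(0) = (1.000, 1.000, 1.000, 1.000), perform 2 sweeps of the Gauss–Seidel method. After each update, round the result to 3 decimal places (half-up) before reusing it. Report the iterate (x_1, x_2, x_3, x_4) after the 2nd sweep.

(1.064, 0.423, -0.077, -0.695)

Iteration 1:
  x_1 = (12 - (3)·1.000 - (3)·1.000 - (2)·1.000) / (10) = 0.400
  x_2 = (-7 - (1)·0.400 - (-3)·1.000 - (4)·1.000) / (-12) = 0.700
  x_3 = (-2 - (-2)·0.400 - (-1)·0.700 - (-2)·1.000) / (9) = 0.167
  x_4 = (-5 - (1)·0.400 - (3)·0.700 - (-4)·0.167) / (11) = -0.621
Iteration 2:
  x_1 = (12 - (3)·0.700 - (3)·0.167 - (2)·-0.621) / (10) = 1.064
  x_2 = (-7 - (1)·1.064 - (-3)·0.167 - (4)·-0.621) / (-12) = 0.423
  x_3 = (-2 - (-2)·1.064 - (-1)·0.423 - (-2)·-0.621) / (9) = -0.077
  x_4 = (-5 - (1)·1.064 - (3)·0.423 - (-4)·-0.077) / (11) = -0.695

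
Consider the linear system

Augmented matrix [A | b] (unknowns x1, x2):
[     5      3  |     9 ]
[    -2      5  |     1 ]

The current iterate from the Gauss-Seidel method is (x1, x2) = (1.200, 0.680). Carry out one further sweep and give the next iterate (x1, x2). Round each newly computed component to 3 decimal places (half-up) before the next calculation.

(1.392, 0.757)

One sweep:
  x1 = (9 - (3)·0.680) / (5) = 1.392
  x2 = (1 - (-2)·1.392) / (5) = 0.757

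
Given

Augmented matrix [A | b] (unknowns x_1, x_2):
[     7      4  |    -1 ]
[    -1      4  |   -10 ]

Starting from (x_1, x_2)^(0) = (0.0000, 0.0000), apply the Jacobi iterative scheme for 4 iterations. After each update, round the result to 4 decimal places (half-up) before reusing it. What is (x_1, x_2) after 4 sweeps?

(1.1021, -2.1735)

Iteration 1:
  x_1 = (-1 - (4)·0.0000) / (7) = -0.1429
  x_2 = (-10 - (-1)·0.0000) / (4) = -2.5000
Iteration 2:
  x_1 = (-1 - (4)·-2.5000) / (7) = 1.2857
  x_2 = (-10 - (-1)·-0.1429) / (4) = -2.5357
Iteration 3:
  x_1 = (-1 - (4)·-2.5357) / (7) = 1.3061
  x_2 = (-10 - (-1)·1.2857) / (4) = -2.1786
Iteration 4:
  x_1 = (-1 - (4)·-2.1786) / (7) = 1.1021
  x_2 = (-10 - (-1)·1.3061) / (4) = -2.1735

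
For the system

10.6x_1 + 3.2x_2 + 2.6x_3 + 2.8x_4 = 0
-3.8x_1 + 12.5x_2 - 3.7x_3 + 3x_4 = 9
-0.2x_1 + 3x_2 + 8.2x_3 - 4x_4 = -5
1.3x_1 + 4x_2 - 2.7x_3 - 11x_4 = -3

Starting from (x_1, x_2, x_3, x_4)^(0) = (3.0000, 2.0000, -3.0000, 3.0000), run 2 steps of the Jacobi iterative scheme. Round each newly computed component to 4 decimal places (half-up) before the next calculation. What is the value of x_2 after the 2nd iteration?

0.0752

Iteration 1:
  x_1 = (0 - (3.2)·2.0000 - (2.6)·-3.0000 - (2.8)·3.0000) / (10.6) = -0.6604
  x_2 = (9 - (-3.8)·3.0000 - (-3.7)·-3.0000 - (3)·3.0000) / (12.5) = 0.0240
  x_3 = (-5 - (-0.2)·3.0000 - (3)·2.0000 - (-4)·3.0000) / (8.2) = 0.1951
  x_4 = (-3 - (1.3)·3.0000 - (4)·2.0000 - (-2.7)·-3.0000) / (-11) = 2.0909
Iteration 2:
  x_1 = (0 - (3.2)·0.0240 - (2.6)·0.1951 - (2.8)·2.0909) / (10.6) = -0.6074
  x_2 = (9 - (-3.8)·-0.6604 - (-3.7)·0.1951 - (3)·2.0909) / (12.5) = 0.0752
  x_3 = (-5 - (-0.2)·-0.6604 - (3)·0.0240 - (-4)·2.0909) / (8.2) = 0.3853
  x_4 = (-3 - (1.3)·-0.6604 - (4)·0.0240 - (-2.7)·0.1951) / (-11) = 0.1555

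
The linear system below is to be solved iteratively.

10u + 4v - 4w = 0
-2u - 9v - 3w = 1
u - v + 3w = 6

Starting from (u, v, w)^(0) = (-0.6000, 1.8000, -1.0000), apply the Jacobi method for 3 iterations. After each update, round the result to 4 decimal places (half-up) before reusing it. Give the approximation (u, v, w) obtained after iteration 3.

(1.3150, -1.1590, 1.4089)

Iteration 1:
  u = (0 - (4)·1.8000 - (-4)·-1.0000) / (10) = -1.1200
  v = (1 - (-2)·-0.6000 - (-3)·-1.0000) / (-9) = 0.3556
  w = (6 - (1)·-0.6000 - (-1)·1.8000) / (3) = 2.8000
Iteration 2:
  u = (0 - (4)·0.3556 - (-4)·2.8000) / (10) = 0.9778
  v = (1 - (-2)·-1.1200 - (-3)·2.8000) / (-9) = -0.7956
  w = (6 - (1)·-1.1200 - (-1)·0.3556) / (3) = 2.4919
Iteration 3:
  u = (0 - (4)·-0.7956 - (-4)·2.4919) / (10) = 1.3150
  v = (1 - (-2)·0.9778 - (-3)·2.4919) / (-9) = -1.1590
  w = (6 - (1)·0.9778 - (-1)·-0.7956) / (3) = 1.4089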